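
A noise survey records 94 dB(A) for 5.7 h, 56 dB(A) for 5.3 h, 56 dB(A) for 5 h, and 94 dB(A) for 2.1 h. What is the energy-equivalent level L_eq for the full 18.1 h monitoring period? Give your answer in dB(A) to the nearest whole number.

L_eq = 10·log₁₀[(1/T)·Σ tᵢ·10^(Lᵢ/10)] with T = 18.1 h.
Σ tᵢ·10^(Lᵢ/10) = 5.7·10^(94/10) + 5.3·10^(56/10) + 5·10^(56/10) + 2.1·10^(94/10) = 1.960e+10.
L_eq = 10·log₁₀(1.960e+10/18.1) = 90.35 dB(A).

90 dB(A)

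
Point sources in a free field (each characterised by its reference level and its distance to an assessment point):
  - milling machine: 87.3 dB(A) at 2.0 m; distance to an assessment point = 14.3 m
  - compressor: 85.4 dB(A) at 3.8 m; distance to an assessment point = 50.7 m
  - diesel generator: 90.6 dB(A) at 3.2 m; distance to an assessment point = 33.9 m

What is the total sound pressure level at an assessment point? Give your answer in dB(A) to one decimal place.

Propagate each source to the receiver with L = L_ref − 20·log₁₀(r/r_ref), then add intensities.
milling machine: 87.3 − 20·log₁₀(14.3/2.0) = 87.3 − 17.09 = 70.21 dB(A).
compressor: 85.4 − 20·log₁₀(50.7/3.8) = 85.4 − 22.50 = 62.90 dB(A).
diesel generator: 90.6 − 20·log₁₀(33.9/3.2) = 90.6 − 20.50 = 70.10 dB(A).
Σ 10^(L/10) = 2.268e+07 → L_total = 10·log₁₀(2.268e+07) = 73.56 dB(A).

73.6 dB(A)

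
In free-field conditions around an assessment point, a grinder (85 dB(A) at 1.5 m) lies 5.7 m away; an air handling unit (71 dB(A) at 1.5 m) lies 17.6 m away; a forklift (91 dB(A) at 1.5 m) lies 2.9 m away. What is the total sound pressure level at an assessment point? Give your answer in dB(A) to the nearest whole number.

Propagate each source to the receiver with L = L_ref − 20·log₁₀(r/r_ref), then add intensities.
grinder: 85 − 20·log₁₀(5.7/1.5) = 85 − 11.60 = 73.40 dB(A).
air handling unit: 71 − 20·log₁₀(17.6/1.5) = 71 − 21.39 = 49.61 dB(A).
forklift: 91 − 20·log₁₀(2.9/1.5) = 91 − 5.73 = 85.27 dB(A).
Σ 10^(L/10) = 3.588e+08 → L_total = 10·log₁₀(3.588e+08) = 85.55 dB(A).

86 dB(A)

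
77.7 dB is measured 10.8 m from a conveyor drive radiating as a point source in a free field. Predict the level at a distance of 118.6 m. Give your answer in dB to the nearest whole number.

57 dB

Point-source attenuation: ΔL = 20·log₁₀(r₂/r₁) = 20·log₁₀(118.6/10.8) = 20.813 dB.
L₂ = 77.7 − 20·log₁₀(118.6/10.8) = 77.7 − 20.813 = 56.89 dB.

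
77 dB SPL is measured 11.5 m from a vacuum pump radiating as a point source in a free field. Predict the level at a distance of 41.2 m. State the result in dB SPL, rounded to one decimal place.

65.9 dB SPL

Point-source attenuation: ΔL = 20·log₁₀(r₂/r₁) = 20·log₁₀(41.2/11.5) = 11.084 dB.
L₂ = 77 − 20·log₁₀(41.2/11.5) = 77 − 11.084 = 65.92 dB SPL.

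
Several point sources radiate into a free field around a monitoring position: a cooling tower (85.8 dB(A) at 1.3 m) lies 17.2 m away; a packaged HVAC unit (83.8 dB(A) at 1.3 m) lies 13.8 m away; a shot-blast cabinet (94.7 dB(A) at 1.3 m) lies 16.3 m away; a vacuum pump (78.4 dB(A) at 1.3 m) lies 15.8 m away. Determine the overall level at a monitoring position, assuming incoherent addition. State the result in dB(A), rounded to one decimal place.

Propagate each source to the receiver with L = L_ref − 20·log₁₀(r/r_ref), then add intensities.
cooling tower: 85.8 − 20·log₁₀(17.2/1.3) = 85.8 − 22.43 = 63.37 dB(A).
packaged HVAC unit: 83.8 − 20·log₁₀(13.8/1.3) = 83.8 − 20.52 = 63.28 dB(A).
shot-blast cabinet: 94.7 − 20·log₁₀(16.3/1.3) = 94.7 − 21.96 = 72.74 dB(A).
vacuum pump: 78.4 − 20·log₁₀(15.8/1.3) = 78.4 − 21.69 = 56.71 dB(A).
Σ 10^(L/10) = 2.354e+07 → L_total = 10·log₁₀(2.354e+07) = 73.72 dB(A).

73.7 dB(A)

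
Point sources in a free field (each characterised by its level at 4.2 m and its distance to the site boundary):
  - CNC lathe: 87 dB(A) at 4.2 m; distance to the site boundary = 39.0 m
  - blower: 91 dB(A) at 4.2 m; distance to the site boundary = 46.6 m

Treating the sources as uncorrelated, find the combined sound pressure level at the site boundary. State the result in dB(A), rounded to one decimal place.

72.1 dB(A)

Propagate each source to the receiver with L = L_ref − 20·log₁₀(r/r_ref), then add intensities.
CNC lathe: 87 − 20·log₁₀(39.0/4.2) = 87 − 19.36 = 67.64 dB(A).
blower: 91 − 20·log₁₀(46.6/4.2) = 91 − 20.90 = 70.10 dB(A).
Σ 10^(L/10) = 1.604e+07 → L_total = 10·log₁₀(1.604e+07) = 72.05 dB(A).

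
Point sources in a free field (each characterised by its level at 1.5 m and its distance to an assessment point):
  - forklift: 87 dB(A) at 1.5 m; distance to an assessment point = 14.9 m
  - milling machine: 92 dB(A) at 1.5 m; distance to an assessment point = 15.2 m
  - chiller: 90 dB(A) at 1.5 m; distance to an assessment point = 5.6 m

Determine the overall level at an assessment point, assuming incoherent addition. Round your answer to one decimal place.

Apply inverse-square spreading to bring every level to the receiver, then sum 10^(L/10).
forklift: 87 − 20·log₁₀(14.9/1.5) = 87 − 19.94 = 67.06 dB(A).
milling machine: 92 − 20·log₁₀(15.2/1.5) = 92 − 20.12 = 71.88 dB(A).
chiller: 90 − 20·log₁₀(5.6/1.5) = 90 − 11.44 = 78.56 dB(A).
Σ 10^(L/10) = 9.226e+07 → L_total = 10·log₁₀(9.226e+07) = 79.65 dB(A).

79.7 dB(A)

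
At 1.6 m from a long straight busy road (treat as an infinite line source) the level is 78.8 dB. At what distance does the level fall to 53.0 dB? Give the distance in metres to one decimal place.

Line-source spreading drops the level by 10·log₁₀(r₂/r₁); inverting, r₂/r₁ = 10^(ΔL/10).
r₂ = 1.6·10^((78.8−53.0)/10) = 1.6·10^(25.8/10) = 608.30 m.

608.3 m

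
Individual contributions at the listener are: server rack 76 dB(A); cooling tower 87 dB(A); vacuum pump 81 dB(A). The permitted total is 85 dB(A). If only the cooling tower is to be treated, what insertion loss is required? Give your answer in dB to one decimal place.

Everything except the cooling tower sums to 10^(76/10) + 10^(81/10) = 1.657e+08 in linear terms, 82.19 dB(A).
To meet 85 dB(A) overall, the treated cooling tower may contribute at most 10^(85/10) − 1.657e+08 = 1.505e+08, i.e. 81.78 dB(A).
Required insertion loss = 87 − 81.78 = 5.22 dB.

5.2 dB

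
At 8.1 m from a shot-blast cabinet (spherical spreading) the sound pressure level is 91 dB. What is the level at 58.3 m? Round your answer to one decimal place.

For a point source, L₂ = L₁ − 20·log₁₀(r₂/r₁).
L₂ = 91 − 20·log₁₀(58.3/8.1) = 91 − 17.144 = 73.86 dB.

73.9 dB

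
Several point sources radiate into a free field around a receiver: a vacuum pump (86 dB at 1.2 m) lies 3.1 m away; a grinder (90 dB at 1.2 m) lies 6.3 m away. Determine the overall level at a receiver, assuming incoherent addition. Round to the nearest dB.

Propagate each source to the receiver with L = L_ref − 20·log₁₀(r/r_ref), then add intensities.
vacuum pump: 86 − 20·log₁₀(3.1/1.2) = 86 − 8.24 = 77.76 dB.
grinder: 90 − 20·log₁₀(6.3/1.2) = 90 − 14.40 = 75.60 dB.
Σ 10^(L/10) = 9.594e+07 → L_total = 10·log₁₀(9.594e+07) = 79.82 dB.

80 dB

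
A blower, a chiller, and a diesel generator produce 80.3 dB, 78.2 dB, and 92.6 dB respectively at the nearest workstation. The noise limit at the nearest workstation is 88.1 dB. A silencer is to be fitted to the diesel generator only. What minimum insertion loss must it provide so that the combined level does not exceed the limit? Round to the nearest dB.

The untreated sources together contribute 10^(80.3/10) + 10^(78.2/10) = 1.732e+08, i.e. 82.39 dB.
To meet 88.1 dB overall, the treated diesel generator may contribute at most 10^(88.1/10) − 1.732e+08 = 4.724e+08, i.e. 86.74 dB.
So the diesel generator must be reduced from 92.6 to 86.74 dB: IL = 5.86 dB.

6 dB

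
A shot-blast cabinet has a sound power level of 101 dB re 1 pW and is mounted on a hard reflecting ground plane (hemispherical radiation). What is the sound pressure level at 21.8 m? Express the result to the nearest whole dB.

66 dB

The power spreads over a hemisphere of area 2π·r², so L_p = L_w − 10·log₁₀(2π·r²).
2π·r² = 2986 m², 10·log₁₀ of that is 34.751 dB.
L_p = 101 − 34.751 = 66.25 dB.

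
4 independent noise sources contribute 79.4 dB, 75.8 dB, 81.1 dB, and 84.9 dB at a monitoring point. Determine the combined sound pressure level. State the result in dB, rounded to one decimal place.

For uncorrelated sources the intensities add, so convert each level to linear form, sum, and take 10·log₁₀ of the total.
Σ 10^(L/10) = 10^(79.4/10) + 10^(75.8/10) + 10^(81.1/10) + 10^(84.9/10) = 5.630e+08.
L_total = 10·log₁₀(5.630e+08) = 87.50 dB.

87.5 dB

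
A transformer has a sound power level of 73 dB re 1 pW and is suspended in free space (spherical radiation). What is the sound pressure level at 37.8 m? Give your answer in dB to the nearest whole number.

Free-field spherical radiation: L_p = L_w − 10·log₁₀(4π·r²), r = 37.8 m.
4π·r² = 1.796e+04 m², 10·log₁₀ of that is 42.542 dB.
L_p = 73 − 42.542 = 30.46 dB.

30 dB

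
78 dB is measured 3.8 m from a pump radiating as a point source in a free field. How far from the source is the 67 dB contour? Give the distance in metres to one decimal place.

13.5 m

The 11.0 dB drop corresponds to a distance ratio of 10^(11.0/20) for a point source.
r₂ = 3.8·10^((78−67)/20) = 3.8·10^(11.0/20) = 13.48 m.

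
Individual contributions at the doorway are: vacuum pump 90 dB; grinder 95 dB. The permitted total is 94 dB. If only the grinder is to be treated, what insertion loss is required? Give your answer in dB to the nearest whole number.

Fixed contribution from the other source: Σ 10^(L/10) = 10^(90/10) = 1.000e+09 (90.00 dB).
The limit corresponds to 10^(94/10) = 2.512e+09; subtracting the fixed part leaves 1.512e+09 for the grinder, i.e. 91.80 dB.
So the grinder must be reduced from 95 to 91.80 dB: IL = 3.20 dB.

3 dB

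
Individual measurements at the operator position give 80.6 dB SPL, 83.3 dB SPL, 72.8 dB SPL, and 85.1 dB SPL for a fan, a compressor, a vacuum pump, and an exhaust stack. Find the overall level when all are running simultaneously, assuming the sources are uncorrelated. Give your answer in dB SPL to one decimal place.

88.3 dB SPL

For uncorrelated sources the intensities add, so convert each level to linear form, sum, and take 10·log₁₀ of the total.
Σ 10^(L/10) = 10^(80.6/10) + 10^(83.3/10) + 10^(72.8/10) + 10^(85.1/10) = 6.713e+08.
L_total = 10·log₁₀(6.713e+08) = 88.27 dB SPL.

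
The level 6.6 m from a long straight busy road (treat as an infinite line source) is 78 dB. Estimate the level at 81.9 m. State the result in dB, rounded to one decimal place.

For a line source, L₂ = L₁ − 10·log₁₀(r₂/r₁).
L₂ = 78 − 10·log₁₀(81.9/6.6) = 78 − 10.937 = 67.06 dB.

67.1 dB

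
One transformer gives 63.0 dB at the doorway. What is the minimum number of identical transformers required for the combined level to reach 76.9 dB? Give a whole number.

Need L₁ + 10·log₁₀ N ≥ 76.9, i.e. log₁₀ N ≥ 1.39.
N ≥ 10^(13.9/10) = 24.547, so N = 25.

25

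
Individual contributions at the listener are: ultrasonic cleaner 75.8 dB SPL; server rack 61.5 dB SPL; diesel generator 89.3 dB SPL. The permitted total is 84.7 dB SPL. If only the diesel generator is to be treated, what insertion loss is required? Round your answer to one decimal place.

5.2 dB

The untreated sources together contribute 10^(75.8/10) + 10^(61.5/10) = 3.943e+07, i.e. 75.96 dB SPL.
To meet 84.7 dB SPL overall, the treated diesel generator may contribute at most 10^(84.7/10) − 3.943e+07 = 2.557e+08, i.e. 84.08 dB SPL.
So the diesel generator must be reduced from 89.3 to 84.08 dB SPL: IL = 5.22 dB.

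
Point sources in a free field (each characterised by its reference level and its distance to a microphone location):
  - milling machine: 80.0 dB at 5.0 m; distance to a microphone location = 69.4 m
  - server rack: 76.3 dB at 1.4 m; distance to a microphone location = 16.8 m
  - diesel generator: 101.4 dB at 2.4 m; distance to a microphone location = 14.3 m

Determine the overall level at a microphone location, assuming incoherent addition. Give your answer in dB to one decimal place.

85.9 dB

Propagate each source to the receiver with L = L_ref − 20·log₁₀(r/r_ref), then add intensities.
milling machine: 80.0 − 20·log₁₀(69.4/5.0) = 80.0 − 22.85 = 57.15 dB.
server rack: 76.3 − 20·log₁₀(16.8/1.4) = 76.3 − 21.58 = 54.72 dB.
diesel generator: 101.4 − 20·log₁₀(14.3/2.4) = 101.4 − 15.50 = 85.90 dB.
Σ 10^(L/10) = 3.896e+08 → L_total = 10·log₁₀(3.896e+08) = 85.91 dB.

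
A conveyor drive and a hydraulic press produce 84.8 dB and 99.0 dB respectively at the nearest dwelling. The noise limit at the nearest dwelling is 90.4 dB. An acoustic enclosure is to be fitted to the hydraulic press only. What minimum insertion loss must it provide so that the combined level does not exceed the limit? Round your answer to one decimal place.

Fixed contribution from the other source: Σ 10^(L/10) = 10^(84.8/10) = 3.020e+08 (84.80 dB).
The limit corresponds to 10^(90.4/10) = 1.096e+09; subtracting the fixed part leaves 7.945e+08 for the hydraulic press, i.e. 89.00 dB.
Required insertion loss = 99.0 − 89.00 = 10.00 dB.

10.0 dB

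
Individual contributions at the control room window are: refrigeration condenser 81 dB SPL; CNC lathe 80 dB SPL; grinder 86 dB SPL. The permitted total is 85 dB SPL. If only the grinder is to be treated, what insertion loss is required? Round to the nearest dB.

Everything except the grinder sums to 10^(81/10) + 10^(80/10) = 2.259e+08 in linear terms, 83.54 dB SPL.
The limit corresponds to 10^(85/10) = 3.162e+08; subtracting the fixed part leaves 9.034e+07 for the grinder, i.e. 79.56 dB SPL.
So the grinder must be reduced from 86 to 79.56 dB SPL: IL = 6.44 dB.

6 dB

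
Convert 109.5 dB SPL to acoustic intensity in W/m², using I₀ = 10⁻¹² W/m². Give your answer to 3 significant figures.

I/I₀ = 10^(109.5/10) = 8.913e+10, so I = 8.913e+10 × 10⁻¹² W/m².

0.0891 W/m²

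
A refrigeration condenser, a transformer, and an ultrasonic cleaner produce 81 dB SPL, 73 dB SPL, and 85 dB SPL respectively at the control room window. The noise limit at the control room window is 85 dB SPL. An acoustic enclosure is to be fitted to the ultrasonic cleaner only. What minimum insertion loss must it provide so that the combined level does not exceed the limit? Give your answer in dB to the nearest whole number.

3 dB

The untreated sources together contribute 10^(81/10) + 10^(73/10) = 1.458e+08, i.e. 81.64 dB SPL.
The limit corresponds to 10^(85/10) = 3.162e+08; subtracting the fixed part leaves 1.704e+08 for the ultrasonic cleaner, i.e. 82.31 dB SPL.
So the ultrasonic cleaner must be reduced from 85 to 82.31 dB SPL: IL = 2.69 dB.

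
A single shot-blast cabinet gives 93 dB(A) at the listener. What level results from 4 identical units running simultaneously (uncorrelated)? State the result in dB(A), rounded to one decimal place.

L_total = L₁ + 10·log₁₀ N for N identical incoherent sources.
L_total = 93 + 10·log₁₀(4) = 93 + 6.021 = 99.02 dB(A).

99.0 dB(A)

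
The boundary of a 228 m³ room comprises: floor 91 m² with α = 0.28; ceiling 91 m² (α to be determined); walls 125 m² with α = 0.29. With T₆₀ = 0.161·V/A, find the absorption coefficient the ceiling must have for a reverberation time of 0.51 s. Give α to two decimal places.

Required total absorption A = 0.161·228/0.51 = 71.98 m².
Absorption from the other surfaces = 91·0.28 + 125·0.29 = 61.73 m², so the ceiling must supply 10.25 m² over 91 m².
α = 10.25/91 = 0.113.

0.11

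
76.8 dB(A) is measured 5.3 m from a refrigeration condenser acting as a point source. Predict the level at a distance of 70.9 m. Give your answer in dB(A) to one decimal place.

54.3 dB(A)

Spherical spreading from a point source gives a 20·log₁₀(r₂/r₁) drop.
L₂ = 76.8 − 20·log₁₀(70.9/5.3) = 76.8 − 22.527 = 54.27 dB(A).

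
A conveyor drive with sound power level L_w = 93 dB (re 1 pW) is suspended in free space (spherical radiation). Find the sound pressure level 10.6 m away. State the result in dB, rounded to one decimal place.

61.5 dB

Free-field spherical radiation: L_p = L_w − 10·log₁₀(4π·r²), r = 10.6 m.
4π·r² = 1412 m², 10·log₁₀ of that is 31.498 dB.
L_p = 93 − 31.498 = 61.50 dB.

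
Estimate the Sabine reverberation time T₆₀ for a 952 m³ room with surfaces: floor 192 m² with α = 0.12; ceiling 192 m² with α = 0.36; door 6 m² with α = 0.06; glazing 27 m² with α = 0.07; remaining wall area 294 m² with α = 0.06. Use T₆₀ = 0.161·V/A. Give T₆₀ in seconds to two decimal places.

Total absorption A = 192·0.12 + 192·0.36 + 6·0.06 + 27·0.07 + 294·0.06 = 112.05 m² sabins.
T₆₀ = 0.161·V/A = 0.161·952/112.05 = 1.368 s.

1.37 s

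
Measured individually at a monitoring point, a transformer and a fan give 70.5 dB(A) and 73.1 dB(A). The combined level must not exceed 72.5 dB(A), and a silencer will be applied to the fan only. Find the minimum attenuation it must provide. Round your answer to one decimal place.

Fixed contribution from the other source: Σ 10^(L/10) = 10^(70.5/10) = 1.122e+07 (70.50 dB(A)).
The limit corresponds to 10^(72.5/10) = 1.778e+07; subtracting the fixed part leaves 6.563e+06 for the fan, i.e. 68.17 dB(A).
So the fan must be reduced from 73.1 to 68.17 dB(A): IL = 4.93 dB.

4.9 dB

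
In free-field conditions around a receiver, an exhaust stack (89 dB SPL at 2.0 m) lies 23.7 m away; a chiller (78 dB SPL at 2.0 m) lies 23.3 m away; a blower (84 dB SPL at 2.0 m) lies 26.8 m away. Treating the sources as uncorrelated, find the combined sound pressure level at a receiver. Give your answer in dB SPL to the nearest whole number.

Propagate each source to the receiver with L = L_ref − 20·log₁₀(r/r_ref), then add intensities.
exhaust stack: 89 − 20·log₁₀(23.7/2.0) = 89 − 21.47 = 67.53 dB SPL.
chiller: 78 − 20·log₁₀(23.3/2.0) = 78 − 21.33 = 56.67 dB SPL.
blower: 84 − 20·log₁₀(26.8/2.0) = 84 − 22.54 = 61.46 dB SPL.
Σ 10^(L/10) = 7.521e+06 → L_total = 10·log₁₀(7.521e+06) = 68.76 dB SPL.

69 dB SPL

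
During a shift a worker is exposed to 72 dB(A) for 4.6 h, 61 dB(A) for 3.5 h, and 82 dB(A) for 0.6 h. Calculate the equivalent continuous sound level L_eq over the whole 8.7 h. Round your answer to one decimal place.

73.0 dB(A)

Weight each interval's intensity by its duration and average over T = 8.7 h:
Σ tᵢ·10^(Lᵢ/10) = 4.6·10^(72/10) + 3.5·10^(61/10) + 0.6·10^(82/10) = 1.724e+08.
L_eq = 10·log₁₀(1.724e+08/8.7) = 72.97 dB(A).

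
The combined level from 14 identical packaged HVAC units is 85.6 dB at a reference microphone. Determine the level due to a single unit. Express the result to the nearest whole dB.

74 dB

For N identical incoherent sources L_total = L₁ + 10·log₁₀ N, so L₁ = 85.6 − 10·log₁₀(14) = 85.6 − 11.461.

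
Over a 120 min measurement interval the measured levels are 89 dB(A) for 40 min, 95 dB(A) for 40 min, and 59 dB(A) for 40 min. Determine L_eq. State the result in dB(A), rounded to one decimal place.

91.2 dB(A)

The energy average is taken in the linear domain: L_eq = 10·log₁₀[(Σ tᵢ·10^(Lᵢ/10))/T], T = 120 min.
Σ tᵢ·10^(Lᵢ/10) = 40·10^(89/10) + 40·10^(95/10) + 40·10^(59/10) = 1.583e+11.
L_eq = 10·log₁₀(1.583e+11/120) = 91.20 dB(A).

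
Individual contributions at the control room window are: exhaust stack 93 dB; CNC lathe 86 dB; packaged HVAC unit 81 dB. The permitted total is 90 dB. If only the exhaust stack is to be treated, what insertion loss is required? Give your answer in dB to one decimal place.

6.2 dB

The untreated sources together contribute 10^(86/10) + 10^(81/10) = 5.240e+08, i.e. 87.19 dB.
The limit corresponds to 10^(90/10) = 1.000e+09; subtracting the fixed part leaves 4.760e+08 for the exhaust stack, i.e. 86.78 dB.
So the exhaust stack must be reduced from 93 to 86.78 dB: IL = 6.22 dB.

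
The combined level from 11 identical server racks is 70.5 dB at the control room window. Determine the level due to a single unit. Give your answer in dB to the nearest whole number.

60 dB

11 equal contributions raise the level by 10·log₁₀ 11 = 10.414 dB, so each unit alone gives 70.5 − 10.414.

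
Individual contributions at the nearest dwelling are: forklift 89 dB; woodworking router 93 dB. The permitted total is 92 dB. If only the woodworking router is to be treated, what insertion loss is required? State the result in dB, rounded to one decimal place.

Everything except the woodworking router sums to 10^(89/10) = 7.943e+08 in linear terms, 89.00 dB.
The limit corresponds to 10^(92/10) = 1.585e+09; subtracting the fixed part leaves 7.906e+08 for the woodworking router, i.e. 88.98 dB.
Required insertion loss = 93 − 88.98 = 4.02 dB.

4.0 dB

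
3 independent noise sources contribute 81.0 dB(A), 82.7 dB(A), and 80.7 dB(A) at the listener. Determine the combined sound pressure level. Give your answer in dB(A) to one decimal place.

For uncorrelated sources the intensities add, so convert each level to linear form, sum, and take 10·log₁₀ of the total.
Σ 10^(L/10) = 10^(81.0/10) + 10^(82.7/10) + 10^(80.7/10) = 4.296e+08.
L_total = 10·log₁₀(4.296e+08) = 86.33 dB(A).

86.3 dB(A)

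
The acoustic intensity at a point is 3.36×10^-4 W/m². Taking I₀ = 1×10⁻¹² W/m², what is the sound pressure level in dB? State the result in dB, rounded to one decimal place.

85.3 dB

Dividing by I₀ shifts the exponent by 12: I/I₀ = 3.36×10^8.
L = 10·(0.5263 + 8) = 85.26 dB.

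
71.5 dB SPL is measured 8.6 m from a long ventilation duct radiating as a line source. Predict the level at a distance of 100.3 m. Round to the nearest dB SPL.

61 dB SPL

Line-source attenuation: ΔL = 10·log₁₀(r₂/r₁) = 10·log₁₀(100.3/8.6) = 10.668 dB.
L₂ = 71.5 − 10·log₁₀(100.3/8.6) = 71.5 − 10.668 = 60.83 dB SPL.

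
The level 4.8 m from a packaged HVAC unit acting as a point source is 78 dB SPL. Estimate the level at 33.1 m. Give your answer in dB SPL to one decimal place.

Spherical spreading from a point source gives a 20·log₁₀(r₂/r₁) drop.
L₂ = 78 − 20·log₁₀(33.1/4.8) = 78 − 16.772 = 61.23 dB SPL.

61.2 dB SPL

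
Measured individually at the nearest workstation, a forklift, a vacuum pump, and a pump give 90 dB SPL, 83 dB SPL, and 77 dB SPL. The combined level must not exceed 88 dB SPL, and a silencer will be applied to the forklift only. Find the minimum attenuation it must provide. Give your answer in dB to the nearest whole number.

4 dB

The untreated sources together contribute 10^(83/10) + 10^(77/10) = 2.496e+08, i.e. 83.97 dB SPL.
The limit corresponds to 10^(88/10) = 6.310e+08; subtracting the fixed part leaves 3.813e+08 for the forklift, i.e. 85.81 dB SPL.
So the forklift must be reduced from 90 to 85.81 dB SPL: IL = 4.19 dB.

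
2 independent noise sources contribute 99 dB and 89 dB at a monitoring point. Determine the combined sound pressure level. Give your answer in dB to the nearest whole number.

99 dB

Incoherent sources combine by intensity addition: L_total = 10·log₁₀(Σ 10^(L_i/10)).
Σ 10^(L/10) = 10^(99/10) + 10^(89/10) = 8.738e+09.
L_total = 10·log₁₀(8.738e+09) = 99.41 dB.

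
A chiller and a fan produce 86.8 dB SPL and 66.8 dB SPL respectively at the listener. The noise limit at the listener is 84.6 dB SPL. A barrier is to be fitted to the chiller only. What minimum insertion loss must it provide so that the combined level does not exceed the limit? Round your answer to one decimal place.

2.3 dB

The untreated sources together contribute 10^(66.8/10) = 4.786e+06, i.e. 66.80 dB SPL.
The limit corresponds to 10^(84.6/10) = 2.884e+08; subtracting the fixed part leaves 2.836e+08 for the chiller, i.e. 84.53 dB SPL.
Required insertion loss = 86.8 − 84.53 = 2.27 dB.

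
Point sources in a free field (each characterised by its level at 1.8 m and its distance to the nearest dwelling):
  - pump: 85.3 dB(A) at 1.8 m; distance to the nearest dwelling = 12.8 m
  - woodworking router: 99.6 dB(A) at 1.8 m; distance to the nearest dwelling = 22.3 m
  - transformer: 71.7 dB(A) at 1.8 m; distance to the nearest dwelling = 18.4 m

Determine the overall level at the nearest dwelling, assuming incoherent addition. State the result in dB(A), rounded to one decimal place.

78.2 dB(A)

Apply inverse-square spreading to bring every level to the receiver, then sum 10^(L/10).
pump: 85.3 − 20·log₁₀(12.8/1.8) = 85.3 − 17.04 = 68.26 dB(A).
woodworking router: 99.6 − 20·log₁₀(22.3/1.8) = 99.6 − 21.86 = 77.74 dB(A).
transformer: 71.7 − 20·log₁₀(18.4/1.8) = 71.7 − 20.19 = 51.51 dB(A).
Σ 10^(L/10) = 6.626e+07 → L_total = 10·log₁₀(6.626e+07) = 78.21 dB(A).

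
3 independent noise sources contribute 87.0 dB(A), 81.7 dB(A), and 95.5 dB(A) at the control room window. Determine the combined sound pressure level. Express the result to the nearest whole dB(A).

96 dB(A)

Incoherent sources combine by intensity addition: L_total = 10·log₁₀(Σ 10^(L_i/10)).
Σ 10^(L/10) = 10^(87.0/10) + 10^(81.7/10) + 10^(95.5/10) = 4.197e+09.
L_total = 10·log₁₀(4.197e+09) = 96.23 dB(A).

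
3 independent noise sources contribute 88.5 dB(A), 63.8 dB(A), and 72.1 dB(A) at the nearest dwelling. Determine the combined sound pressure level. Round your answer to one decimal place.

88.6 dB(A)

For uncorrelated sources the intensities add, so convert each level to linear form, sum, and take 10·log₁₀ of the total.
Σ 10^(L/10) = 10^(88.5/10) + 10^(63.8/10) + 10^(72.1/10) = 7.266e+08.
L_total = 10·log₁₀(7.266e+08) = 88.61 dB(A).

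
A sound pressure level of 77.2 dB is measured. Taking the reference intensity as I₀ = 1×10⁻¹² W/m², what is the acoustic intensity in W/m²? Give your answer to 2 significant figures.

5.2e-05 W/m²

I/I₀ = 10^(77.2/10) = 5.248e+07, so I = 5.248e+07 × 10⁻¹² W/m².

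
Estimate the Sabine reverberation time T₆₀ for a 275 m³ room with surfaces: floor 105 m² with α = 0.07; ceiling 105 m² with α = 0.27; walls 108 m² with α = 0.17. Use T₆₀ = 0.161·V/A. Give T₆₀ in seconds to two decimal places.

Total absorption A = 105·0.07 + 105·0.27 + 108·0.17 = 54.06 m² sabins.
T₆₀ = 0.161 × 275 / 54.06 = 0.819 s.

0.82 s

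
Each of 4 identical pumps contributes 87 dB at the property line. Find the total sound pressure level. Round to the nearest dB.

93 dB

L_total = L₁ + 10·log₁₀ N for N identical incoherent sources.
L_total = 87 + 10·log₁₀(4) = 87 + 6.021 = 93.02 dB.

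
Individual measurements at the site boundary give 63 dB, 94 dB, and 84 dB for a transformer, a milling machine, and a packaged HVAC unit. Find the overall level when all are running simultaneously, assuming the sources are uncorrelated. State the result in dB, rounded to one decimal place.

94.4 dB

Incoherent sources combine by intensity addition: L_total = 10·log₁₀(Σ 10^(L_i/10)).
Σ 10^(L/10) = 10^(63/10) + 10^(94/10) + 10^(84/10) = 2.765e+09.
L_total = 10·log₁₀(2.765e+09) = 94.42 dB.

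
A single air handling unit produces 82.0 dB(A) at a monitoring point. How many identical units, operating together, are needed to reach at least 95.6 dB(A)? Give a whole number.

N identical sources give L₁ + 10·log₁₀ N, so require 10·log₁₀ N ≥ 95.6 − 82.0 = 13.6 dB.
N ≥ 10^(13.6/10) = 22.909, so N = 23.

23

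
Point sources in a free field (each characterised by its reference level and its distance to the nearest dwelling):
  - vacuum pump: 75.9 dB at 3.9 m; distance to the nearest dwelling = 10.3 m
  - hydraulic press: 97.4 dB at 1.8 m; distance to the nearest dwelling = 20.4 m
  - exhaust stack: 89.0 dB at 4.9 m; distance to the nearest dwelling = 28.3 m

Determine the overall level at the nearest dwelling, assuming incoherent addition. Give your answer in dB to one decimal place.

Apply inverse-square spreading to bring every level to the receiver, then sum 10^(L/10).
vacuum pump: 75.9 − 20·log₁₀(10.3/3.9) = 75.9 − 8.44 = 67.46 dB.
hydraulic press: 97.4 − 20·log₁₀(20.4/1.8) = 97.4 − 21.09 = 76.31 dB.
exhaust stack: 89.0 − 20·log₁₀(28.3/4.9) = 89.0 − 15.23 = 73.77 dB.
Σ 10^(L/10) = 7.218e+07 → L_total = 10·log₁₀(7.218e+07) = 78.58 dB.

78.6 dB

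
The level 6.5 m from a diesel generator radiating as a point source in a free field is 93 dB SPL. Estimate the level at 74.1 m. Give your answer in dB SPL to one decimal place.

Point-source attenuation: ΔL = 20·log₁₀(r₂/r₁) = 20·log₁₀(74.1/6.5) = 21.138 dB.
L₂ = 93 − 20·log₁₀(74.1/6.5) = 93 − 21.138 = 71.86 dB SPL.

71.9 dB SPL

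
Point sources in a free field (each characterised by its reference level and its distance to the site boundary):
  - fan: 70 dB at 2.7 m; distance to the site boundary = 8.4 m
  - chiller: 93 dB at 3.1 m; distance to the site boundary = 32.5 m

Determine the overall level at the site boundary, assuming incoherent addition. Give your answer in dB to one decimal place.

72.8 dB

Apply inverse-square spreading to bring every level to the receiver, then sum 10^(L/10).
fan: 70 − 20·log₁₀(8.4/2.7) = 70 − 9.86 = 60.14 dB.
chiller: 93 − 20·log₁₀(32.5/3.1) = 93 − 20.41 = 72.59 dB.
Σ 10^(L/10) = 1.919e+07 → L_total = 10·log₁₀(1.919e+07) = 72.83 dB.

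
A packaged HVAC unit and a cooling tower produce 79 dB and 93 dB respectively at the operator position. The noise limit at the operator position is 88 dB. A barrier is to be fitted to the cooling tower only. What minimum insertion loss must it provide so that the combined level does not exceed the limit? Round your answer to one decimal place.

The untreated sources together contribute 10^(79/10) = 7.943e+07, i.e. 79.00 dB.
The limit corresponds to 10^(88/10) = 6.310e+08; subtracting the fixed part leaves 5.515e+08 for the cooling tower, i.e. 87.42 dB.
So the cooling tower must be reduced from 93 to 87.42 dB: IL = 5.58 dB.

5.6 dB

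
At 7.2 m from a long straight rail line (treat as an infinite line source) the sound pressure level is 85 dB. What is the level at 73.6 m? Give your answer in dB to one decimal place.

74.9 dB

Line-source attenuation: ΔL = 10·log₁₀(r₂/r₁) = 10·log₁₀(73.6/7.2) = 10.095 dB.
L₂ = 85 − 10·log₁₀(73.6/7.2) = 85 − 10.095 = 74.90 dB.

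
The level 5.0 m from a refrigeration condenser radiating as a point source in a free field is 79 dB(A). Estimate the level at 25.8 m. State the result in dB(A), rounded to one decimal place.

For a point source, L₂ = L₁ − 20·log₁₀(r₂/r₁).
L₂ = 79 − 20·log₁₀(25.8/5.0) = 79 − 14.253 = 64.75 dB(A).

64.7 dB(A)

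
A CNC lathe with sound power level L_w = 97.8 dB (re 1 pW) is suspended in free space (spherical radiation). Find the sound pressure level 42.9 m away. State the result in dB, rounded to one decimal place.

54.2 dB

Free-field spherical radiation: L_p = L_w − 10·log₁₀(4π·r²), r = 42.9 m.
4π·r² = 2.313e+04 m², 10·log₁₀ of that is 43.641 dB.
L_p = 97.8 − 43.641 = 54.16 dB.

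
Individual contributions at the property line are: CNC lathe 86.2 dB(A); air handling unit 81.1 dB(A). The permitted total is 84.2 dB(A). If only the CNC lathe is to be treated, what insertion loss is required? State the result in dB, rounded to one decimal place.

4.9 dB

Everything except the CNC lathe sums to 10^(81.1/10) = 1.288e+08 in linear terms, 81.10 dB(A).
To meet 84.2 dB(A) overall, the treated CNC lathe may contribute at most 10^(84.2/10) − 1.288e+08 = 1.342e+08, i.e. 81.28 dB(A).
Required insertion loss = 86.2 − 81.28 = 4.92 dB.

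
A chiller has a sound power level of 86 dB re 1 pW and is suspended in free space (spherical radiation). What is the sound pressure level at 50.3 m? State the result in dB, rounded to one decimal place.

The power spreads over a sphere of area 4π·r², so L_p = L_w − 10·log₁₀(4π·r²).
4π·r² = 3.179e+04 m², 10·log₁₀ of that is 45.023 dB.
L_p = 86 − 45.023 = 40.98 dB.

41.0 dB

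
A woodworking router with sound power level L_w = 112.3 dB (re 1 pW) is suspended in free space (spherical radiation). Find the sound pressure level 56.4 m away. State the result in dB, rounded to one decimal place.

66.3 dB

Free-field spherical radiation: L_p = L_w − 10·log₁₀(4π·r²), r = 56.4 m.
4π·r² = 3.997e+04 m², 10·log₁₀ of that is 46.018 dB.
L_p = 112.3 − 46.018 = 66.28 dB.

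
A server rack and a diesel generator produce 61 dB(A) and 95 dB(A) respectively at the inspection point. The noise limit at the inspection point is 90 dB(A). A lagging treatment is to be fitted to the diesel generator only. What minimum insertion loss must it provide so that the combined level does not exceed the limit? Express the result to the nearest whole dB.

Everything except the diesel generator sums to 10^(61/10) = 1.259e+06 in linear terms, 61.00 dB(A).
The limit corresponds to 10^(90/10) = 1.000e+09; subtracting the fixed part leaves 9.987e+08 for the diesel generator, i.e. 89.99 dB(A).
So the diesel generator must be reduced from 95 to 89.99 dB(A): IL = 5.01 dB.

5 dB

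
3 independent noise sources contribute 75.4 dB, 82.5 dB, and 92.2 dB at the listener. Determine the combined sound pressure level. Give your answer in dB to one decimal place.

92.7 dB

For uncorrelated sources the intensities add, so convert each level to linear form, sum, and take 10·log₁₀ of the total.
Σ 10^(L/10) = 10^(75.4/10) + 10^(82.5/10) + 10^(92.2/10) = 1.872e+09.
L_total = 10·log₁₀(1.872e+09) = 92.72 dB.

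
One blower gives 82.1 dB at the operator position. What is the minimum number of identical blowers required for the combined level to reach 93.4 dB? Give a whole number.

14

N identical sources give L₁ + 10·log₁₀ N, so require 10·log₁₀ N ≥ 93.4 − 82.1 = 11.3 dB.
N ≥ 10^(11.3/10) = 13.490, so N = 14.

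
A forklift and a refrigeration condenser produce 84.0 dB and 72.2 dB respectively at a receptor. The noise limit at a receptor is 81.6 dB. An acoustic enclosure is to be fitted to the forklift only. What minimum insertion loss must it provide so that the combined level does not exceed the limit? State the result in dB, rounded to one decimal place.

Everything except the forklift sums to 10^(72.2/10) = 1.660e+07 in linear terms, 72.20 dB.
The limit corresponds to 10^(81.6/10) = 1.445e+08; subtracting the fixed part leaves 1.279e+08 for the forklift, i.e. 81.07 dB.
Required insertion loss = 84.0 − 81.07 = 2.93 dB.

2.9 dB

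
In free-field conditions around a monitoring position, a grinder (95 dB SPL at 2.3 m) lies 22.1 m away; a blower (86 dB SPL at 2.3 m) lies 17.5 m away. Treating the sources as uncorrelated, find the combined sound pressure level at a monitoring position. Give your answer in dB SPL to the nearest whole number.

Propagate each source to the receiver with L = L_ref − 20·log₁₀(r/r_ref), then add intensities.
grinder: 95 − 20·log₁₀(22.1/2.3) = 95 − 19.65 = 75.35 dB SPL.
blower: 86 − 20·log₁₀(17.5/2.3) = 86 − 17.63 = 68.37 dB SPL.
Σ 10^(L/10) = 4.113e+07 → L_total = 10·log₁₀(4.113e+07) = 76.14 dB SPL.

76 dB SPL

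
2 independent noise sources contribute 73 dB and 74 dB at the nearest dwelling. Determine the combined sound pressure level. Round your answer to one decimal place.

For uncorrelated sources the intensities add, so convert each level to linear form, sum, and take 10·log₁₀ of the total.
Σ 10^(L/10) = 10^(73/10) + 10^(74/10) = 4.507e+07.
L_total = 10·log₁₀(4.507e+07) = 76.54 dB.

76.5 dB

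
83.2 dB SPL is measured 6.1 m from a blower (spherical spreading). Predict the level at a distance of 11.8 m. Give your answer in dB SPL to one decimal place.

77.5 dB SPL

For a point source, L₂ = L₁ − 20·log₁₀(r₂/r₁).
L₂ = 83.2 − 20·log₁₀(11.8/6.1) = 83.2 − 5.731 = 77.47 dB SPL.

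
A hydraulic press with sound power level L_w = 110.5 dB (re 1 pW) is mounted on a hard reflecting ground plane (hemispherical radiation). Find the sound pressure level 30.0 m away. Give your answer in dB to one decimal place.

73.0 dB

The power spreads over a hemisphere of area 2π·r², so L_p = L_w − 10·log₁₀(2π·r²).
2π·r² = 5655 m², 10·log₁₀ of that is 37.524 dB.
L_p = 110.5 − 37.524 = 72.98 dB.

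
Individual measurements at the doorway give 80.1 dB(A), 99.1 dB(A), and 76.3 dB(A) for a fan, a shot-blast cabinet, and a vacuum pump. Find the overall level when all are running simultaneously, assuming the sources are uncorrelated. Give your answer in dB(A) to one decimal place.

99.2 dB(A)

For uncorrelated sources the intensities add, so convert each level to linear form, sum, and take 10·log₁₀ of the total.
Σ 10^(L/10) = 10^(80.1/10) + 10^(99.1/10) + 10^(76.3/10) = 8.273e+09.
L_total = 10·log₁₀(8.273e+09) = 99.18 dB(A).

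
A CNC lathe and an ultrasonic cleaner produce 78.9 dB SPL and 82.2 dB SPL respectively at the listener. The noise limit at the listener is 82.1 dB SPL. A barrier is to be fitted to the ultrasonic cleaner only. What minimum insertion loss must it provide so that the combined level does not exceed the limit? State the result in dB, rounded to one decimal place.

Everything except the ultrasonic cleaner sums to 10^(78.9/10) = 7.762e+07 in linear terms, 78.90 dB SPL.
The limit corresponds to 10^(82.1/10) = 1.622e+08; subtracting the fixed part leaves 8.456e+07 for the ultrasonic cleaner, i.e. 79.27 dB SPL.
So the ultrasonic cleaner must be reduced from 82.2 to 79.27 dB SPL: IL = 2.93 dB.

2.9 dB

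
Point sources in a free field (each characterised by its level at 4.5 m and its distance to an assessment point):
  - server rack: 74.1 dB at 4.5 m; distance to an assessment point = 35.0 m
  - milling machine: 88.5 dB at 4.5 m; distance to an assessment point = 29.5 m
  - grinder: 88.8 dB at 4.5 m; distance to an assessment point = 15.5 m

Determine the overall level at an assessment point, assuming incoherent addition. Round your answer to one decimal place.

Apply inverse-square spreading to bring every level to the receiver, then sum 10^(L/10).
server rack: 74.1 − 20·log₁₀(35.0/4.5) = 74.1 − 17.82 = 56.28 dB.
milling machine: 88.5 − 20·log₁₀(29.5/4.5) = 88.5 − 16.33 = 72.17 dB.
grinder: 88.8 − 20·log₁₀(15.5/4.5) = 88.8 − 10.74 = 78.06 dB.
Σ 10^(L/10) = 8.084e+07 → L_total = 10·log₁₀(8.084e+07) = 79.08 dB.

79.1 dB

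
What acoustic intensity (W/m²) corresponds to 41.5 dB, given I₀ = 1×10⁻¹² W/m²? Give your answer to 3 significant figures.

1.41e-08 W/m²

L = 10·log₁₀(I/I₀) ⇒ I = I₀·10^(L/10) = 10⁻¹² × 10^4.15.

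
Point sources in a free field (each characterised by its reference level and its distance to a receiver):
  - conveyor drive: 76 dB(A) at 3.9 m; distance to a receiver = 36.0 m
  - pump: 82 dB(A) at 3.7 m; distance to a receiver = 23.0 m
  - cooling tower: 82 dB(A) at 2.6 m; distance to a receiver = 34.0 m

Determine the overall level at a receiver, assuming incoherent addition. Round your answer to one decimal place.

67.4 dB(A)

Apply inverse-square spreading to bring every level to the receiver, then sum 10^(L/10).
conveyor drive: 76 − 20·log₁₀(36.0/3.9) = 76 − 19.30 = 56.70 dB(A).
pump: 82 − 20·log₁₀(23.0/3.7) = 82 − 15.87 = 66.13 dB(A).
cooling tower: 82 − 20·log₁₀(34.0/2.6) = 82 − 22.33 = 59.67 dB(A).
Σ 10^(L/10) = 5.496e+06 → L_total = 10·log₁₀(5.496e+06) = 67.40 dB(A).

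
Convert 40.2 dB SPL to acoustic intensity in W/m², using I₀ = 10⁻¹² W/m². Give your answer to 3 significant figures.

I/I₀ = 10^(40.2/10) = 1.047e+04, so I = 1.047e+04 × 10⁻¹² W/m².

1.05e-08 W/m²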